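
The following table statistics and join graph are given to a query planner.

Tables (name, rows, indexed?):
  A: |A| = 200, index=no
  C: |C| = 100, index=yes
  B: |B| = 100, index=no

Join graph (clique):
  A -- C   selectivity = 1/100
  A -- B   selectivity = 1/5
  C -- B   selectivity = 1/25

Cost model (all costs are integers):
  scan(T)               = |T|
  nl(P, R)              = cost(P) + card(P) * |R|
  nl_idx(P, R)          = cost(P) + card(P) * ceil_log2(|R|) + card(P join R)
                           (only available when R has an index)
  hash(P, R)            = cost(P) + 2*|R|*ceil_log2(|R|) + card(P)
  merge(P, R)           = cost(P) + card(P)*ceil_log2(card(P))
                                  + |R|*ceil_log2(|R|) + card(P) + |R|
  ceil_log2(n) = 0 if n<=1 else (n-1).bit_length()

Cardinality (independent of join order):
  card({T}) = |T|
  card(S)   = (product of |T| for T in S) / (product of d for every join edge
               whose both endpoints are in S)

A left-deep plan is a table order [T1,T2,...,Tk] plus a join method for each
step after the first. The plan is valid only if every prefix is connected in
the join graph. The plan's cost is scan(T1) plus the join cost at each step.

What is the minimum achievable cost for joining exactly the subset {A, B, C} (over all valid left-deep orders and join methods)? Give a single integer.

Selinger DP over subsets of {A,B,C}:
  {A}: scan cost=200, card=200
  {C}: scan cost=100, card=100
  {B}: scan cost=100, card=100
  {AC}: card=200; try (C,hash)→1800, (C,nl_idx)→1800, (A,merge)→2700, (C,merge)→2800, (A,hash)→3400, (A,nl)→20100 …(+1); best=1800 via (C,hash)
  {AB}: card=4000; try (B,hash)→1800, (A,merge)→2700, (B,merge)→2800, (A,hash)→3400, (A,nl)→20100, (B,nl)→20200; best=1800 via (B,hash)
  {BC}: card=400; try (C,nl_idx)→1200, (C,hash)→1600, (B,hash)→1600, (C,merge)→1700, (B,merge)→1700, (C,nl)→10100 …(+1); best=1200 via (C,nl_idx)
  {ABC}: card=160; try (B,hash)→3400, (B,merge)→4400, (A,hash)→4800, (A,merge)→7000, (C,hash)→7200, (B,nl)→21800 …(+4); best=3400 via (B,hash)

3400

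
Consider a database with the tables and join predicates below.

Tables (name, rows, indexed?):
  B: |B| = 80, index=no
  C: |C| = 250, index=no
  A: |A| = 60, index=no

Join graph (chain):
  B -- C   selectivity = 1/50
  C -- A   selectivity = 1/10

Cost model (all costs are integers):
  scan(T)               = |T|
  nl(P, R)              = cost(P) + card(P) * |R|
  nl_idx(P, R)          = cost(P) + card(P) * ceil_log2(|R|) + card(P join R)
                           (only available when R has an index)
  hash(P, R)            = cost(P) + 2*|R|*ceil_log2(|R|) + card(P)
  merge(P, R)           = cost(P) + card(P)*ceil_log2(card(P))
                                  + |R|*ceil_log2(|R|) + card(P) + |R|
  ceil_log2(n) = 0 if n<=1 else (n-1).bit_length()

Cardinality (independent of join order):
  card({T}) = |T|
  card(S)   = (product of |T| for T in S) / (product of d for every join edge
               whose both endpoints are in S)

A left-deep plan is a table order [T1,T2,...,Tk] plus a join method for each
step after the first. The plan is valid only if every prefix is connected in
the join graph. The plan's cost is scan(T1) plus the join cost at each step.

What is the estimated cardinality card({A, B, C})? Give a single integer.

2400

Tables in S: A(60), B(80), C(250)
Edges inside S: B-C(d=50), C-A(d=10)
numerator = 60 * 80 * 250 = 1200000
denominator = 50 * 10 = 500
card(S) = 1200000 / 500 = 2400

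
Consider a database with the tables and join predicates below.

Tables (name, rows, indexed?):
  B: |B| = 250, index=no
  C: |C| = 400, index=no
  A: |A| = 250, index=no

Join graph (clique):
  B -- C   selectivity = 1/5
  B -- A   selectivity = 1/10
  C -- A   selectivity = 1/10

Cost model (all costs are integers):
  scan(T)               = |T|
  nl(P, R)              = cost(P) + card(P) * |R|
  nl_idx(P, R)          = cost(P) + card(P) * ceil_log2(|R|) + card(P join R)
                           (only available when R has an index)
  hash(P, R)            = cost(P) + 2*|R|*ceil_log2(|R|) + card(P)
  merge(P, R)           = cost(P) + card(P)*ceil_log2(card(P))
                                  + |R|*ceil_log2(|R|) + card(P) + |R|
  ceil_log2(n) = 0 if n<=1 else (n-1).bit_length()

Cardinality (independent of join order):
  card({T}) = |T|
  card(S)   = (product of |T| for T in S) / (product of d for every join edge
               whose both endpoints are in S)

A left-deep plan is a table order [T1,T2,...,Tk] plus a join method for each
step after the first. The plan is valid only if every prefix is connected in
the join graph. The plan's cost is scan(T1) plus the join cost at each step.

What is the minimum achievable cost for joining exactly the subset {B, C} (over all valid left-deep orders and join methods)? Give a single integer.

Selinger DP over subsets of {B,C}:
  {B}: scan cost=250, card=250
  {C}: scan cost=400, card=400
  {BC}: card=20000; try (B,hash)→4800, (C,merge)→6500, (B,merge)→6650, (C,hash)→7700, (C,nl)→100250, (B,nl)→100400; best=4800 via (B,hash)

4800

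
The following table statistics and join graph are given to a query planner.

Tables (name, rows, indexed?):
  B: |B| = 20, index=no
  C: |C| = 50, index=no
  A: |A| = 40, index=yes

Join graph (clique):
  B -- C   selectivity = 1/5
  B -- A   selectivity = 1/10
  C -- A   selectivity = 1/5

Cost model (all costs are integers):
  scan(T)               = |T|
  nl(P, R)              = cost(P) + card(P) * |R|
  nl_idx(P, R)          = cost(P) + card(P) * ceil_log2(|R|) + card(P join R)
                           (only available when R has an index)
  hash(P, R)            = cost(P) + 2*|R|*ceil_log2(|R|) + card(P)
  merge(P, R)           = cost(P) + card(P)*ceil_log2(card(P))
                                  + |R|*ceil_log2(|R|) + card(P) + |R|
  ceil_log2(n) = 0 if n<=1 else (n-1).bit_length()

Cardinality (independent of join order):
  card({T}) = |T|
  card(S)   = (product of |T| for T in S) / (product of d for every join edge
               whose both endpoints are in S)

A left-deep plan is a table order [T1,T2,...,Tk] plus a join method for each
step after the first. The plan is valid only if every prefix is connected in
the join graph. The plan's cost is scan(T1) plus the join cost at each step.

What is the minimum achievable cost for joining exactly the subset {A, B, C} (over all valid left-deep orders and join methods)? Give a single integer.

Selinger DP over subsets of {A,B,C}:
  {B}: scan cost=20, card=20
  {C}: scan cost=50, card=50
  {A}: scan cost=40, card=40
  {BC}: card=200; try (B,hash)→300, (C,merge)→490, (B,merge)→520, (C,hash)→640, (C,nl)→1020, (B,nl)→1050; best=300 via (B,hash)
  {AB}: card=80; try (A,nl_idx)→220, (B,hash)→280, (A,merge)→420, (B,merge)→440, (A,hash)→520, (A,nl)→820 …(+1); best=220 via (A,nl_idx)
  {AC}: card=400; try (A,hash)→580, (C,merge)→670, (C,hash)→680, (A,merge)→680, (A,nl_idx)→750, (C,nl)→2040 …(+1); best=580 via (A,hash)
  {ABC}: card=160; try (C,hash)→900, (A,hash)→980, (B,hash)→1180, (C,merge)→1210, (A,nl_idx)→1660, (A,merge)→2380 …(+4); best=900 via (C,hash)

900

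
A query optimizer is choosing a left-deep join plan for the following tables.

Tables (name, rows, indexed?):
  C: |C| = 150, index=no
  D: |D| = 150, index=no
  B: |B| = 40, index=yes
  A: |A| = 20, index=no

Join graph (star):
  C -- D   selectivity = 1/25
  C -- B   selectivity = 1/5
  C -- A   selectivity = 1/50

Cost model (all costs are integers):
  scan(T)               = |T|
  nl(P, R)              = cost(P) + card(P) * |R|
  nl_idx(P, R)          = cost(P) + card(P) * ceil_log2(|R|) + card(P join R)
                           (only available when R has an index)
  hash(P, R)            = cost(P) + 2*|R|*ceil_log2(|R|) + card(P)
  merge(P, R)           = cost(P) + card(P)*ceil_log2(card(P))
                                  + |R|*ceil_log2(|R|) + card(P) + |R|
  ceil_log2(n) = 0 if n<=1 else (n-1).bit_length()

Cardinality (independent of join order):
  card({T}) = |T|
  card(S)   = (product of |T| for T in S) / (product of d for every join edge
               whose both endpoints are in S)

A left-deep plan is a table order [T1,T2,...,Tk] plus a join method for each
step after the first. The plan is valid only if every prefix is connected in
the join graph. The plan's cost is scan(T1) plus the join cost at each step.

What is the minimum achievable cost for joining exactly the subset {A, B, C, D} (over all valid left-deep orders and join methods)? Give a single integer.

3110

Selinger DP over subsets of {A,B,C,D}:
  {C}: scan cost=150, card=150
  {D}: scan cost=150, card=150
  {B}: scan cost=40, card=40
  {A}: scan cost=20, card=20
  {CD}: card=900; try (D,hash)→2700, (C,hash)→2700, (D,merge)→2850, (C,merge)→2850, (D,nl)→22650, (C,nl)→22650; best=2700 via (D,hash)
  {BC}: card=1200; try (B,hash)→780, (C,merge)→1670, (B,merge)→1780, (B,nl_idx)→2250, (C,hash)→2480, (C,nl)→6040 …(+1); best=780 via (B,hash)
  {AC}: card=60; try (A,hash)→500, (C,merge)→1490, (A,merge)→1620, (C,hash)→2440, (C,nl)→3020, (A,nl)→3150; best=500 via (A,hash)
  {BCD}: card=7200; try (B,hash)→4080, (D,hash)→4380, (B,merge)→12880, (B,nl_idx)→15300, (D,merge)→16530, (B,nl)→38700 …(+1); best=4080 via (B,hash)
  {ACD}: card=360; try (D,merge)→2270, (D,hash)→2960, (A,hash)→3800, (D,nl)→9500, (A,merge)→12720, (A,nl)→20700; best=2270 via (D,merge)
  {ABC}: card=480; try (B,hash)→1040, (B,merge)→1200, (B,nl_idx)→1340, (A,hash)→2180, (B,nl)→2900, (A,merge)→15300 …(+1); best=1040 via (B,hash)
  {ABCD}: card=2880; try (B,hash)→3110, (D,hash)→3920, (B,merge)→6150, (D,merge)→7190, (B,nl_idx)→7310, (A,hash)→11480 …(+4); best=3110 via (B,hash)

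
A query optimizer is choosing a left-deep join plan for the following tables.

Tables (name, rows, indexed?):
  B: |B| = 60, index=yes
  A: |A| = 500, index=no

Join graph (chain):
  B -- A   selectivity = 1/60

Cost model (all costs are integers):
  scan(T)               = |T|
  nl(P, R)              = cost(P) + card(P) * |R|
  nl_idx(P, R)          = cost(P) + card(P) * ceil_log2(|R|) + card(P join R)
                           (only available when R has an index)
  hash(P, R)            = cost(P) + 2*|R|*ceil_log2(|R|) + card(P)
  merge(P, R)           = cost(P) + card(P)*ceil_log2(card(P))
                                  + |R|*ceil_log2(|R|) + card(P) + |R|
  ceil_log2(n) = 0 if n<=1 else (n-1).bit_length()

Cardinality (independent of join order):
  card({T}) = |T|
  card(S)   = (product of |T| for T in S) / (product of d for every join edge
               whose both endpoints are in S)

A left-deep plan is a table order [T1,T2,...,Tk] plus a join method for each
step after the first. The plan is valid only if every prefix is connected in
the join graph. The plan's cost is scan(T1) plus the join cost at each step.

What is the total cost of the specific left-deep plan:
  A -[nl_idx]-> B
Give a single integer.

4000

step 1: scan A: cost=500, card=500
step 2: join B via nl_idx
    card(P join B) = 500*60/(60) = 500
    cost = 500 + 500*6 + 500 = 4000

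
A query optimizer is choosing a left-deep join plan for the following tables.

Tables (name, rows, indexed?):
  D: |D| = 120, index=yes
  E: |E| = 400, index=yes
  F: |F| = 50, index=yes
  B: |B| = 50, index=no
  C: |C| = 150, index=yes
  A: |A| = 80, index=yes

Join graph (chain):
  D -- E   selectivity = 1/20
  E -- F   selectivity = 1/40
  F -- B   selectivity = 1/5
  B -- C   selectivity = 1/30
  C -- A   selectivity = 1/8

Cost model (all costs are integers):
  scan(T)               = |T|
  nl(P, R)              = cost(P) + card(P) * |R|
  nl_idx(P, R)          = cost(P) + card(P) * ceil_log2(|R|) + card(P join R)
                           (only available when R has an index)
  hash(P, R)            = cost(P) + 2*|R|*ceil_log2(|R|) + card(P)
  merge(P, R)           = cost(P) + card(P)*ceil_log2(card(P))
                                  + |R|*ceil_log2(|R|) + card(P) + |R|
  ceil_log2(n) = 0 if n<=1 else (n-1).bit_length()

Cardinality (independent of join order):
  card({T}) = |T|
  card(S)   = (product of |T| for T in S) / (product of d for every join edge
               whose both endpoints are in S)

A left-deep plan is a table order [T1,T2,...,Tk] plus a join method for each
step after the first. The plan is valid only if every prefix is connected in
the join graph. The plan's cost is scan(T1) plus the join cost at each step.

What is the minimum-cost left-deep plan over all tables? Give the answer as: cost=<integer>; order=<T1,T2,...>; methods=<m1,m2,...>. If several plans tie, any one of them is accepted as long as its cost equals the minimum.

Selinger DP (subsets sized 1..n):
  {D}: scan cost=120, card=120
  {E}: scan cost=400, card=400
  {F}: scan cost=50, card=50
  {B}: scan cost=50, card=50
  {C}: scan cost=150, card=150
  {A}: scan cost=80, card=80
  {DE}: card=2400; try (D,hash)→2480, (E,nl_idx)→3600, (E,merge)→5080, (D,merge)→5360, (D,nl_idx)→5600, (E,hash)→7440 …(+2); best=2480 via (D,hash)
  {EF}: card=500; try (E,nl_idx)→1000, (F,hash)→1400, (F,nl_idx)→3300, (E,merge)→4400, (F,merge)→4750, (E,hash)→7300 …(+2); best=1000 via (E,nl_idx)
  {BF}: card=500; try (F,hash)→700, (B,hash)→700, (F,merge)→750, (B,merge)→750, (F,nl_idx)→850, (F,nl)→2550 …(+1); best=700 via (F,hash)
  {BC}: card=250; try (C,nl_idx)→700, (B,hash)→900, (C,merge)→1750, (B,merge)→1850, (C,hash)→2500, (C,nl)→7550 …(+1); best=700 via (C,nl_idx)
  {AC}: card=1500; try (A,hash)→1420, (C,merge)→2070, (A,merge)→2140, (C,nl_idx)→2220, (C,hash)→2560, (A,nl_idx)→2700 …(+2); best=1420 via (A,hash)
  {DEF}: card=3000; try (D,hash)→3180, (F,hash)→5480, (D,merge)→6960, (D,nl_idx)→7500, (F,nl_idx)→19880, (F,merge)→34030 …(+2); best=3180 via (D,hash)
  {BEF}: card=5000; try (B,hash)→2100, (B,merge)→6350, (E,hash)→8400, (E,merge)→9700, (E,nl_idx)→10200, (B,nl)→26000 …(+1); best=2100 via (B,hash)
  {BCF}: card=2500; try (F,hash)→1550, (F,merge)→3300, (C,hash)→3600, (F,nl_idx)→4700, (C,merge)→7050, (C,nl_idx)→7200 …(+2); best=1550 via (F,hash)
  {ABC}: card=2500; try (A,hash)→2070, (B,hash)→3520, (A,merge)→3590, (A,nl_idx)→4950, (B,merge)→19770, (A,nl)→20700 …(+1); best=2070 via (A,hash)
  {BDEF}: card=30000; try (B,hash)→6780, (D,hash)→8780, (B,merge)→42530, (D,nl_idx)→67100, (D,merge)→73060, (B,nl)→153180 …(+1); best=6780 via (B,hash)
  {BCEF}: card=25000; try (C,hash)→9500, (E,hash)→11250, (E,merge)→38050, (E,nl_idx)→49050, (C,nl_idx)→67100, (C,merge)→73450 …(+2); best=9500 via (C,hash)
  {ABCF}: card=25000; try (F,hash)→5170, (A,hash)→5170, (A,merge)→34690, (F,merge)→34920, (F,nl_idx)→42070, (A,nl_idx)→44050 …(+2); best=5170 via (F,hash)
  {BCDEF}: card=150000; try (D,hash)→36180, (C,hash)→39180, (D,nl_idx)→334500, (C,nl_idx)→396780, (D,merge)→410460, (C,merge)→488130 …(+2); best=36180 via (D,hash)
  {ABCEF}: card=250000; try (A,hash)→35620, (E,hash)→37370, (E,merge)→409170, (A,merge)→410140, (A,nl_idx)→434500, (E,nl_idx)→480170 …(+2); best=35620 via (A,hash)
  {ABCDEF}: card=1500000; try (A,hash)→187300, (D,hash)→287300, (A,nl_idx)→2586180, (A,merge)→2886820, (D,nl_idx)→3285620, (D,merge)→4786580 …(+2); best=187300 via (A,hash)

cost=187300; order=F,E,B,C,D,A; methods=nl_idx,hash,hash,hash,hash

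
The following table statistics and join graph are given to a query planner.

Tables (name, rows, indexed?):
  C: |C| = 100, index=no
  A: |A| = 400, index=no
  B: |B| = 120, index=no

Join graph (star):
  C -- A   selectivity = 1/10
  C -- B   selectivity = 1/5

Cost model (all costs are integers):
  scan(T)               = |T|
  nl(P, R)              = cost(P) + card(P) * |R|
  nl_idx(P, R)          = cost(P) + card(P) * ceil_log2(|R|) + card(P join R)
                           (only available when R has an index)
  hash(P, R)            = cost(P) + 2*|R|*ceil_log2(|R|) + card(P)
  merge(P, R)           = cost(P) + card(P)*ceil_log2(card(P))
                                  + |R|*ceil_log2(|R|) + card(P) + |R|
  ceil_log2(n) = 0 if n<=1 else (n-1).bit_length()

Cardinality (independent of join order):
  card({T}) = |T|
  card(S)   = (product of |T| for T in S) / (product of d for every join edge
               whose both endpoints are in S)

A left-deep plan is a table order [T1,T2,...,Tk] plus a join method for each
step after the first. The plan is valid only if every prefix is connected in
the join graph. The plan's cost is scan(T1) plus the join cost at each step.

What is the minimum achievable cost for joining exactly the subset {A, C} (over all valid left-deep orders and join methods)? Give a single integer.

2200

Selinger DP over subsets of {A,C}:
  {C}: scan cost=100, card=100
  {A}: scan cost=400, card=400
  {AC}: card=4000; try (C,hash)→2200, (A,merge)→4900, (C,merge)→5200, (A,hash)→7400, (A,nl)→40100, (C,nl)→40400; best=2200 via (C,hash)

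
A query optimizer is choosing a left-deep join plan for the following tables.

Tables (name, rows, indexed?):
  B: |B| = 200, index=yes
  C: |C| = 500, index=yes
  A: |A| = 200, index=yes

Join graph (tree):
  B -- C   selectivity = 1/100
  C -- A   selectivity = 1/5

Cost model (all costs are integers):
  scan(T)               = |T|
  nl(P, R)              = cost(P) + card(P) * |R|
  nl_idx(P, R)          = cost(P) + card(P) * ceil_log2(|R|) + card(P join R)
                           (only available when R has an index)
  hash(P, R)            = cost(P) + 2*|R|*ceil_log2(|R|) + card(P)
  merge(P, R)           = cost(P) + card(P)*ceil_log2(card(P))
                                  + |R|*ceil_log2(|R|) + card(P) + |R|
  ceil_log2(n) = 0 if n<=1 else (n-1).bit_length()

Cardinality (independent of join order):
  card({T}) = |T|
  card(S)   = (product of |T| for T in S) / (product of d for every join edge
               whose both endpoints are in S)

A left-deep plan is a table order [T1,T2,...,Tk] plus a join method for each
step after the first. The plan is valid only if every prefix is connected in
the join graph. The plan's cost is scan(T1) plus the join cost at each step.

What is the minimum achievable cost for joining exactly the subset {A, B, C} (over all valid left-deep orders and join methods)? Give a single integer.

7200

Selinger DP over subsets of {A,B,C}:
  {B}: scan cost=200, card=200
  {C}: scan cost=500, card=500
  {A}: scan cost=200, card=200
  {BC}: card=1000; try (C,nl_idx)→3000, (B,hash)→4200, (B,nl_idx)→5500, (C,merge)→7000, (B,merge)→7300, (C,hash)→9400 …(+2); best=3000 via (C,nl_idx)
  {AC}: card=20000; try (A,hash)→4200, (C,merge)→7000, (A,merge)→7300, (C,hash)→9400, (C,nl_idx)→22000, (A,nl_idx)→24500 …(+2); best=4200 via (A,hash)
  {ABC}: card=40000; try (A,hash)→7200, (A,merge)→15800, (B,hash)→27400, (A,nl_idx)→51000, (A,nl)→203000, (B,nl_idx)→204200 …(+2); best=7200 via (A,hash)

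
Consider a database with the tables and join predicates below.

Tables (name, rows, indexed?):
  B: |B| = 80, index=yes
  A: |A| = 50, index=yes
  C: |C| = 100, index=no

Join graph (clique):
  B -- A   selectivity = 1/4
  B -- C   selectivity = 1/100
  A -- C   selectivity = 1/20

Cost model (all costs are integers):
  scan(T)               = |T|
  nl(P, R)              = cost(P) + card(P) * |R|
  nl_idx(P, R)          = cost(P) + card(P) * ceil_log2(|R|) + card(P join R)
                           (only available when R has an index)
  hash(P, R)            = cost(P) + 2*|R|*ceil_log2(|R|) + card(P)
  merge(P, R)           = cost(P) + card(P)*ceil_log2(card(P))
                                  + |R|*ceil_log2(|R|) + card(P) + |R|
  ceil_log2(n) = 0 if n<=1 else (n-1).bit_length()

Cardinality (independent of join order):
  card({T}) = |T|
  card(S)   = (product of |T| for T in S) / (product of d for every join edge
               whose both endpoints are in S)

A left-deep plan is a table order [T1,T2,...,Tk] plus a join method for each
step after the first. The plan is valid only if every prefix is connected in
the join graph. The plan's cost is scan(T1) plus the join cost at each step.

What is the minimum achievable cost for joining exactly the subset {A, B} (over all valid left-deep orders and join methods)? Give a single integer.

Selinger DP over subsets of {A,B}:
  {B}: scan cost=80, card=80
  {A}: scan cost=50, card=50
  {AB}: card=1000; try (A,hash)→760, (B,merge)→1040, (A,merge)→1070, (B,hash)→1220, (B,nl_idx)→1400, (A,nl_idx)→1560 …(+2); best=760 via (A,hash)

760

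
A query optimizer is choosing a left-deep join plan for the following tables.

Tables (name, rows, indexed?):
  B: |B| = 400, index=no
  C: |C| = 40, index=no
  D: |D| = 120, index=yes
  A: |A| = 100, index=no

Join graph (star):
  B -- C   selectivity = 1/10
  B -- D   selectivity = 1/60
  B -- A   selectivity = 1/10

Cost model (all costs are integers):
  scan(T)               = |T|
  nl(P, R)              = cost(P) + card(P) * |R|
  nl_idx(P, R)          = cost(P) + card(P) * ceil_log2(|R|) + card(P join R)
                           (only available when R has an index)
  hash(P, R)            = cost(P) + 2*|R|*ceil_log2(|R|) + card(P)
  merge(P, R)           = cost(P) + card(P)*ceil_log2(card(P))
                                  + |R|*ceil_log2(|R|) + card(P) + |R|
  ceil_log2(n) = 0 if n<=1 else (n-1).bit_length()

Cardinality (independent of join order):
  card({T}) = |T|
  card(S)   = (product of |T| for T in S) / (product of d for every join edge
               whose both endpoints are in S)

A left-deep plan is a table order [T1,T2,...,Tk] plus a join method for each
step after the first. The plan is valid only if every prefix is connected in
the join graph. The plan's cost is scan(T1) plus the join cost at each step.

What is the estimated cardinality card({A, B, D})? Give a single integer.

Tables in S: A(100), B(400), D(120)
Edges inside S: B-D(d=60), B-A(d=10)
numerator = 100 * 400 * 120 = 4800000
denominator = 60 * 10 = 600
card(S) = 4800000 / 600 = 8000

8000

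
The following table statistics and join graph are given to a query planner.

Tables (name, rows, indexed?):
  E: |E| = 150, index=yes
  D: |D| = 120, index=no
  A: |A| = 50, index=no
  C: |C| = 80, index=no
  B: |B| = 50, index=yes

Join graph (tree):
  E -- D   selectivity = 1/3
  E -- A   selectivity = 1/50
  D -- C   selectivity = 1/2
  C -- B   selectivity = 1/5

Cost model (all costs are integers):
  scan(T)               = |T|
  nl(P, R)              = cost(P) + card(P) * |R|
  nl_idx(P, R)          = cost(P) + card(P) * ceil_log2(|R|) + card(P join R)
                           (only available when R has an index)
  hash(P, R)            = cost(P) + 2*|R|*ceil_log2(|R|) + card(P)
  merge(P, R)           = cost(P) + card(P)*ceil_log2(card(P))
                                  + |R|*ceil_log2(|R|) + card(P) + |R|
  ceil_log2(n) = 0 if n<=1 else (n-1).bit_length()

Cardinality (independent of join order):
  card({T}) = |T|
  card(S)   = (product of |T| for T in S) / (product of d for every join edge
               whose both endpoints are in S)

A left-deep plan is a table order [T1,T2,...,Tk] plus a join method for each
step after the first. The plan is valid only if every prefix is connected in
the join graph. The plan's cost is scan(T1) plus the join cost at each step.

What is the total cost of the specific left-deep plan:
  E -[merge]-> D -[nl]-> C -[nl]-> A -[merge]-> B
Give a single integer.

17042810

step 1: scan E: cost=150, card=150
step 2: join D via merge
    card(P join D) = 150*120/(3) = 6000
    cost = 150 + 150*8 + 120*7 + 150 + 120 = 2460
step 3: join C via nl
    card(P join C) = 6000*80/(2) = 240000
    cost = 2460 + 6000*80 = 482460
step 4: join A via nl
    card(P join A) = 240000*50/(50) = 240000
    cost = 482460 + 240000*50 = 12482460
step 5: join B via merge
    card(P join B) = 240000*50/(5) = 2400000
    cost = 12482460 + 240000*18 + 50*6 + 240000 + 50 = 17042810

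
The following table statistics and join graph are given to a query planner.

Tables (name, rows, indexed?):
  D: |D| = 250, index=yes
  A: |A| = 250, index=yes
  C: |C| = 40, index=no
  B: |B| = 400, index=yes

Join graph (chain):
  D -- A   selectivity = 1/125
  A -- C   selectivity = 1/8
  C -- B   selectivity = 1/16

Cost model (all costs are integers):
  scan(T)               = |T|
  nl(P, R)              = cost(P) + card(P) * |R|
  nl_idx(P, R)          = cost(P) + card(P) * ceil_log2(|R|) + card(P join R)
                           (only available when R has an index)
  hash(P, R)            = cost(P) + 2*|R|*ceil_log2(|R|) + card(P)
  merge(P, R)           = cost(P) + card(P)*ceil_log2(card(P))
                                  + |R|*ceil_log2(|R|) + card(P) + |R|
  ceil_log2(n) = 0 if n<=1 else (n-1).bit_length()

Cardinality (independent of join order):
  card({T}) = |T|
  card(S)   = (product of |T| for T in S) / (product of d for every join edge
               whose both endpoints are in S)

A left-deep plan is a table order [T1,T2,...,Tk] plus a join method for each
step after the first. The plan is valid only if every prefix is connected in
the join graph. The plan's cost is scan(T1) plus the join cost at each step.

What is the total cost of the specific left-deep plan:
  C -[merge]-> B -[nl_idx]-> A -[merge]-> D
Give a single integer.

step 1: scan C: cost=40, card=40
step 2: join B via merge
    card(P join B) = 40*400/(16) = 1000
    cost = 40 + 40*6 + 400*9 + 40 + 400 = 4320
step 3: join A via nl_idx
    card(P join A) = 1000*250/(8) = 31250
    cost = 4320 + 1000*8 + 31250 = 43570
step 4: join D via merge
    card(P join D) = 31250*250/(125) = 62500
    cost = 43570 + 31250*15 + 250*8 + 31250 + 250 = 545820

545820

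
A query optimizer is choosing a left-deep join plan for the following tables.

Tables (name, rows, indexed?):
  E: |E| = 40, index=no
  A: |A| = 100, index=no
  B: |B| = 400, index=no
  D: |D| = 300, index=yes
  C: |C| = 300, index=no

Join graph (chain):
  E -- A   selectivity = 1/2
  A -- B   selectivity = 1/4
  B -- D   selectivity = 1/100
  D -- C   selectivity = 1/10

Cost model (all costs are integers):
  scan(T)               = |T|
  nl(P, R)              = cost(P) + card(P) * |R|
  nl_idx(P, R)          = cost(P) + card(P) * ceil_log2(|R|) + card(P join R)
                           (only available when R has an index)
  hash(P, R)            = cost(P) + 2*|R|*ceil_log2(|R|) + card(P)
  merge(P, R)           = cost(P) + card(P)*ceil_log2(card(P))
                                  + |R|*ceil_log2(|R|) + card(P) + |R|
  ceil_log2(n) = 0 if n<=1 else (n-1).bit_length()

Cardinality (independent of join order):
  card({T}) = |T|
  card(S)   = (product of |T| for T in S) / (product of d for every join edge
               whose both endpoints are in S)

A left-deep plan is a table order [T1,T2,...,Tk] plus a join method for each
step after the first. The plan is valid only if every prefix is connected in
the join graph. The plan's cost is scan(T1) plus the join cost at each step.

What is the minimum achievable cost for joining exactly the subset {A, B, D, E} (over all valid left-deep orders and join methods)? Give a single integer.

38280

Selinger DP over subsets of {A,B,D,E}:
  {E}: scan cost=40, card=40
  {A}: scan cost=100, card=100
  {B}: scan cost=400, card=400
  {D}: scan cost=300, card=300
  {AE}: card=2000; try (E,hash)→680, (A,merge)→1120, (E,merge)→1180, (A,hash)→1480, (A,nl)→4040, (E,nl)→4100; best=680 via (E,hash)
  {AB}: card=10000; try (A,hash)→2200, (B,merge)→4900, (A,merge)→5200, (B,hash)→7400, (B,nl)→40100, (A,nl)→40400; best=2200 via (A,hash)
  {BD}: card=1200; try (D,nl_idx)→5200, (D,hash)→6200, (B,merge)→7300, (D,merge)→7400, (B,hash)→7800, (B,nl)→120300 …(+1); best=5200 via (D,nl_idx)
  {ABE}: card=200000; try (B,hash)→9880, (E,hash)→12680, (B,merge)→28680, (E,merge)→152480, (E,nl)→402200, (B,nl)→800680; best=9880 via (B,hash)
  {ABD}: card=30000; try (A,hash)→7800, (D,hash)→17600, (A,merge)→20400, (D,nl_idx)→122200, (A,nl)→125200, (D,merge)→155200 …(+1); best=7800 via (A,hash)
  {ABDE}: card=600000; try (E,hash)→38280, (D,hash)→215280, (E,merge)→488080, (E,nl)→1207800, (D,nl_idx)→2409880, (D,merge)→3812880 …(+1); best=38280 via (E,hash)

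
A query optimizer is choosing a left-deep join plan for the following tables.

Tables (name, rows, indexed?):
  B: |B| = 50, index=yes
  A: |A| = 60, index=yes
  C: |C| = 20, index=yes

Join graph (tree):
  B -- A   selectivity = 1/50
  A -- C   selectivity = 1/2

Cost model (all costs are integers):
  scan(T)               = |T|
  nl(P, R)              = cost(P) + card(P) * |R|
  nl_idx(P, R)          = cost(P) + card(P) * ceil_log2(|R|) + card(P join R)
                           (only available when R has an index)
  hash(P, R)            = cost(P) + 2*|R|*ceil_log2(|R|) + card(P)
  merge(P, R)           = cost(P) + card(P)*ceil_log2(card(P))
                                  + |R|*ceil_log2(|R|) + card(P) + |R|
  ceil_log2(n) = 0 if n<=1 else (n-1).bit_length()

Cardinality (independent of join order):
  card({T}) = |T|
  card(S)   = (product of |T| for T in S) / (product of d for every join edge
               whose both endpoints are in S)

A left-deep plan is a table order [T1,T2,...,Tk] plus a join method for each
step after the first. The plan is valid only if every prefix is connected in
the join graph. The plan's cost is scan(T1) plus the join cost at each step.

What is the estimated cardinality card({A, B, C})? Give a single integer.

600

Tables in S: A(60), B(50), C(20)
Edges inside S: B-A(d=50), A-C(d=2)
numerator = 60 * 50 * 20 = 60000
denominator = 50 * 2 = 100
card(S) = 60000 / 100 = 600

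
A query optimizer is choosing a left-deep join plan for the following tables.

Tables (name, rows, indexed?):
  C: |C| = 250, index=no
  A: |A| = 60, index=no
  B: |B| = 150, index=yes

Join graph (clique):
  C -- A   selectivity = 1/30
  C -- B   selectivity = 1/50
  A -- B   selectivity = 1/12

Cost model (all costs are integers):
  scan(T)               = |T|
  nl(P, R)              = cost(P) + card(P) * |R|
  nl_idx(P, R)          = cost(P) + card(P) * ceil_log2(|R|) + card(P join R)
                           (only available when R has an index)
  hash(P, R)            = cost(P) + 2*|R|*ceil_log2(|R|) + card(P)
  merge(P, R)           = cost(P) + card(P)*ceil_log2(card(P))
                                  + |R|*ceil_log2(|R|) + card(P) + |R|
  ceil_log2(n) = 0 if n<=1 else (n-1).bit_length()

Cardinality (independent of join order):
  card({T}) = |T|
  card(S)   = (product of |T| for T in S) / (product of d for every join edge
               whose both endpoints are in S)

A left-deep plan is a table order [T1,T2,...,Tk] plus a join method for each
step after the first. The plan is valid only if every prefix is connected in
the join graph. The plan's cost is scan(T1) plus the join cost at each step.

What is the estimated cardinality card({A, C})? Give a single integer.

Tables in S: A(60), C(250)
Edges inside S: C-A(d=30)
numerator = 60 * 250 = 15000
denominator = 30 = 30
card(S) = 15000 / 30 = 500

500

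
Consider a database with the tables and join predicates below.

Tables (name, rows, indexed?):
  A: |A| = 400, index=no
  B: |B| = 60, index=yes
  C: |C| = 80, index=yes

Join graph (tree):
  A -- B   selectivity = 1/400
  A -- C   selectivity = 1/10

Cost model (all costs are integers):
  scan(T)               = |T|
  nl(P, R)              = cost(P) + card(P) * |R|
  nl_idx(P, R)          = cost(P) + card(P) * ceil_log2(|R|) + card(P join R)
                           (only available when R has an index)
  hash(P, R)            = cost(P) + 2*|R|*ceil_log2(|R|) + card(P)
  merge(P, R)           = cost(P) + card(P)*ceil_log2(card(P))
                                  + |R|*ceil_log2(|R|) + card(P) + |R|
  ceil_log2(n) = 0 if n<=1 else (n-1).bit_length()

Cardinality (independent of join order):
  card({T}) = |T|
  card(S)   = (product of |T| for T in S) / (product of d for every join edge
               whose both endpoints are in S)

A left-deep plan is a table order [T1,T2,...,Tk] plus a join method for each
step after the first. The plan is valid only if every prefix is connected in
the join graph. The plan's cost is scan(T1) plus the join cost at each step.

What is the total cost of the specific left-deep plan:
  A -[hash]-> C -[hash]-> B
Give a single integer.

5840

step 1: scan A: cost=400, card=400
step 2: join C via hash
    card(P join C) = 400*80/(10) = 3200
    cost = 400 + 2*80*7 + 400 = 1920
step 3: join B via hash
    card(P join B) = 3200*60/(400) = 480
    cost = 1920 + 2*60*6 + 3200 = 5840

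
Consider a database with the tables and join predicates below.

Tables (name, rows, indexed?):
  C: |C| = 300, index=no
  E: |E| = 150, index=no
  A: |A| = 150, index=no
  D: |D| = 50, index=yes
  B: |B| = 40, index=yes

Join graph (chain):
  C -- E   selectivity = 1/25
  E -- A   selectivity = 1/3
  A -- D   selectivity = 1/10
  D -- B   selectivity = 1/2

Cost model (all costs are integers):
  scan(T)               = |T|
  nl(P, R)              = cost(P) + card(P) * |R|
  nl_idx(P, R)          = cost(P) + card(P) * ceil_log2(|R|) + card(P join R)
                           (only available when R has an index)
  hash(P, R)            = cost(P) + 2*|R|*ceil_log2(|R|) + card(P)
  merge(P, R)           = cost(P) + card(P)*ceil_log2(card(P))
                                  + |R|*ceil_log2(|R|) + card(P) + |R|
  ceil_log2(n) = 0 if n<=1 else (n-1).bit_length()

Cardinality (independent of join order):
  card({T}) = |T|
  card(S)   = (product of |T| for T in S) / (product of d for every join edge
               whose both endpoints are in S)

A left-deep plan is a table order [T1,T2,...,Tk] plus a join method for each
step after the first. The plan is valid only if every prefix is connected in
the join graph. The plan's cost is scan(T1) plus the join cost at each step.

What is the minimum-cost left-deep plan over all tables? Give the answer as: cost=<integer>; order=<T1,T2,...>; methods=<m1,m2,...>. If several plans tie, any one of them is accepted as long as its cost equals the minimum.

Selinger DP (subsets sized 1..n):
  {C}: scan cost=300, card=300
  {E}: scan cost=150, card=150
  {A}: scan cost=150, card=150
  {D}: scan cost=50, card=50
  {B}: scan cost=40, card=40
  {CE}: card=1800; try (E,hash)→3000, (C,merge)→4500, (E,merge)→4650, (C,hash)→5700, (C,nl)→45150, (E,nl)→45300; best=3000 via (E,hash)
  {AE}: card=7500; try (E,hash)→2700, (A,hash)→2700, (E,merge)→2850, (A,merge)→2850, (E,nl)→22650, (A,nl)→22650; best=2700 via (E,hash)
  {AD}: card=750; try (D,hash)→900, (A,merge)→1750, (D,nl_idx)→1800, (D,merge)→1850, (A,hash)→2500, (A,nl)→7550 …(+1); best=900 via (D,hash)
  {BD}: card=1000; try (B,hash)→580, (D,merge)→670, (D,hash)→680, (B,merge)→680, (D,nl_idx)→1280, (B,nl_idx)→1350 …(+2); best=580 via (B,hash)
  {ACE}: card=90000; try (A,hash)→7200, (C,hash)→15600, (A,merge)→25950, (C,merge)→110700, (A,nl)→273000, (C,nl)→2252700; best=7200 via (A,hash)
  {ADE}: card=37500; try (E,hash)→4050, (E,merge)→10500, (D,hash)→10800, (D,nl_idx)→85200, (D,merge)→108050, (E,nl)→113400 …(+1); best=4050 via (E,hash)
  {ABD}: card=15000; try (B,hash)→2130, (A,hash)→3980, (B,merge)→9430, (A,merge)→12930, (B,nl_idx)→20400, (B,nl)→30900 …(+1); best=2130 via (B,hash)
  {ACDE}: card=450000; try (C,hash)→46950, (D,hash)→97800, (C,merge)→644550, (D,nl_idx)→997200, (D,merge)→1627550, (D,nl)→4507200 …(+1); best=46950 via (C,hash)
  {ABDE}: card=750000; try (E,hash)→19530, (B,hash)→42030, (E,merge)→228480, (B,merge)→641830, (B,nl_idx)→979050, (B,nl)→1504050 …(+1); best=19530 via (E,hash)
  {ABCDE}: card=9000000; try (B,hash)→497430, (C,hash)→774930, (B,merge)→9047230, (B,nl_idx)→11746950, (C,merge)→15772530, (B,nl)→18046950 …(+1); best=497430 via (B,hash)

cost=497430; order=A,D,E,C,B; methods=hash,hash,hash,hash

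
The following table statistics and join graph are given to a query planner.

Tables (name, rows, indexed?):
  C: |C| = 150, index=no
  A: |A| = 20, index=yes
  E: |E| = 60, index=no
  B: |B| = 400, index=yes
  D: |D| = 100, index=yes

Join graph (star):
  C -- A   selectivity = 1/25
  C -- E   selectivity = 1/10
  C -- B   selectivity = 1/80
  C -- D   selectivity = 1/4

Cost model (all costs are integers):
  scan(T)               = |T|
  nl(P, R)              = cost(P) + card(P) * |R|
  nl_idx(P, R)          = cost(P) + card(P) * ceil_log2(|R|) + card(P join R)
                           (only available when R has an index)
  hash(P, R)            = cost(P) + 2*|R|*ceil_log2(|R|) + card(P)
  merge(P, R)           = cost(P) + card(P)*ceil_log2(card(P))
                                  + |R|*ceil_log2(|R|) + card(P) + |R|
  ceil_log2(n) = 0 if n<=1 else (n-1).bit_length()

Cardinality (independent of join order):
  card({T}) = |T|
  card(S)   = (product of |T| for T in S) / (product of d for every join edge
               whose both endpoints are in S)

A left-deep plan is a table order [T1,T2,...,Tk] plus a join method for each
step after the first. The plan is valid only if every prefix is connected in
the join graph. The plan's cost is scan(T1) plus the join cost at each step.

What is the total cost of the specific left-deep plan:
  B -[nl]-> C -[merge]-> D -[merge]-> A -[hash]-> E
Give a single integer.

step 1: scan B: cost=400, card=400
step 2: join C via nl
    card(P join C) = 400*150/(80) = 750
    cost = 400 + 400*150 = 60400
step 3: join D via merge
    card(P join D) = 750*100/(4) = 18750
    cost = 60400 + 750*10 + 100*7 + 750 + 100 = 69450
step 4: join A via merge
    card(P join A) = 18750*20/(25) = 15000
    cost = 69450 + 18750*15 + 20*5 + 18750 + 20 = 369570
step 5: join E via hash
    card(P join E) = 15000*60/(10) = 90000
    cost = 369570 + 2*60*6 + 15000 = 385290

385290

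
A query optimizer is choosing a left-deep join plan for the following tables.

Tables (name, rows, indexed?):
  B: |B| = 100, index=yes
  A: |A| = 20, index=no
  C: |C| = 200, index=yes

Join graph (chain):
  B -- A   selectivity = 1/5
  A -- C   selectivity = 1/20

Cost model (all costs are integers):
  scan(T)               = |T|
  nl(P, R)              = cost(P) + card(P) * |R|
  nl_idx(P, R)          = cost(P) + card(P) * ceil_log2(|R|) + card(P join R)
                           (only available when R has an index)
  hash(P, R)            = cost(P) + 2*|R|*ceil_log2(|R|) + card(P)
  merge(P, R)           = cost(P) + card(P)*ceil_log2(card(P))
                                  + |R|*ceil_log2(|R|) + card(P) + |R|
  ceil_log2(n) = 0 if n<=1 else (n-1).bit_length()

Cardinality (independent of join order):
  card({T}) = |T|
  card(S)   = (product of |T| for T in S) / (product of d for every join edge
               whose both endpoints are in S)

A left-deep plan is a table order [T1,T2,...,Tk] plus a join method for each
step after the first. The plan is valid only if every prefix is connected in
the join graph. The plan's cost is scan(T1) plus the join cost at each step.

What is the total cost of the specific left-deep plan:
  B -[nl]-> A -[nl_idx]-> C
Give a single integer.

9300

step 1: scan B: cost=100, card=100
step 2: join A via nl
    card(P join A) = 100*20/(5) = 400
    cost = 100 + 100*20 = 2100
step 3: join C via nl_idx
    card(P join C) = 400*200/(20) = 4000
    cost = 2100 + 400*8 + 4000 = 9300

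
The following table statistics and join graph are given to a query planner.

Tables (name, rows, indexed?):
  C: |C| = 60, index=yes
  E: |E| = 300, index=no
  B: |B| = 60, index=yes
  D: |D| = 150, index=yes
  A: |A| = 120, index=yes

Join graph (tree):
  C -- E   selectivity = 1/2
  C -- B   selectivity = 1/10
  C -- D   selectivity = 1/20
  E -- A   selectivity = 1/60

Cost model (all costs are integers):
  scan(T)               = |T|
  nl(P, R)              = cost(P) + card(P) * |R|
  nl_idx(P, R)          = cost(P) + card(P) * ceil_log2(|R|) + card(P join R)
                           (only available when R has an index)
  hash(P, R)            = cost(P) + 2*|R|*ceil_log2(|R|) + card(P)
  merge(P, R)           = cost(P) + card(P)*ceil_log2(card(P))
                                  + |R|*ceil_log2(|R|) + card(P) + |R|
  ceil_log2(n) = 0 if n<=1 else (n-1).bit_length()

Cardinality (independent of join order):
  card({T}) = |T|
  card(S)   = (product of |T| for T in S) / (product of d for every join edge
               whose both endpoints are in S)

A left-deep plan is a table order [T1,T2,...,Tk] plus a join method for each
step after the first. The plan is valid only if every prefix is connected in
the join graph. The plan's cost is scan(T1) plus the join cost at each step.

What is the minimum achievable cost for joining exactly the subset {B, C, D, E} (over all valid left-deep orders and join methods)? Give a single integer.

Selinger DP over subsets of {B,C,D,E}:
  {C}: scan cost=60, card=60
  {E}: scan cost=300, card=300
  {B}: scan cost=60, card=60
  {D}: scan cost=150, card=150
  {CE}: card=9000; try (C,hash)→1320, (E,merge)→3480, (C,merge)→3720, (E,hash)→5520, (C,nl_idx)→11100, (E,nl)→18060 …(+1); best=1320 via (C,hash)
  {BC}: card=360; try (C,nl_idx)→780, (B,nl_idx)→780, (C,hash)→840, (B,hash)→840, (C,merge)→900, (B,merge)→900 …(+2); best=780 via (C,nl_idx)
  {CD}: card=450; try (D,nl_idx)→990, (C,hash)→1020, (C,nl_idx)→1500, (D,merge)→1830, (C,merge)→1920, (D,hash)→2520 …(+2); best=990 via (D,nl_idx)
  {BCE}: card=54000; try (E,hash)→6540, (E,merge)→7380, (B,hash)→11040, (E,nl)→108780, (B,nl_idx)→109320, (B,merge)→136740 …(+1); best=6540 via (E,hash)
  {CDE}: card=67500; try (E,hash)→6840, (E,merge)→8490, (D,hash)→12720, (E,nl)→135990, (D,merge)→137670, (D,nl_idx)→140820 …(+1); best=6840 via (E,hash)
  {BCD}: card=2700; try (B,hash)→2160, (D,hash)→3540, (D,merge)→5730, (B,merge)→5910, (D,nl_idx)→6360, (B,nl_idx)→6390 …(+2); best=2160 via (B,hash)
  {BCDE}: card=405000; try (E,hash)→10260, (E,merge)→40260, (D,hash)→62940, (B,hash)→75060, (E,nl)→812160, (B,nl_idx)→816840 …(+5); best=10260 via (E,hash)

10260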